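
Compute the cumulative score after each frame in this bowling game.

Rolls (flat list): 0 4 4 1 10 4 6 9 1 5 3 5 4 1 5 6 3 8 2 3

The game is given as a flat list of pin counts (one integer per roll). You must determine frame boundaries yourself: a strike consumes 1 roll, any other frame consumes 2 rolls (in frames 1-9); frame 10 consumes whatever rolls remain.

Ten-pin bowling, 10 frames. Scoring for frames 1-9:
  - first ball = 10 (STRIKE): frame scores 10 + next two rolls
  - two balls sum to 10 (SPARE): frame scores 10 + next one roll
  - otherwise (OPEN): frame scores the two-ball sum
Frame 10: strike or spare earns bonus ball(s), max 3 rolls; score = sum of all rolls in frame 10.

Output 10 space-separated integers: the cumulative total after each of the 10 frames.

Answer: 4 9 29 48 63 71 80 86 95 108

Derivation:
Frame 1: OPEN (0+4=4). Cumulative: 4
Frame 2: OPEN (4+1=5). Cumulative: 9
Frame 3: STRIKE. 10 + next two rolls (4+6) = 20. Cumulative: 29
Frame 4: SPARE (4+6=10). 10 + next roll (9) = 19. Cumulative: 48
Frame 5: SPARE (9+1=10). 10 + next roll (5) = 15. Cumulative: 63
Frame 6: OPEN (5+3=8). Cumulative: 71
Frame 7: OPEN (5+4=9). Cumulative: 80
Frame 8: OPEN (1+5=6). Cumulative: 86
Frame 9: OPEN (6+3=9). Cumulative: 95
Frame 10: SPARE. Sum of all frame-10 rolls (8+2+3) = 13. Cumulative: 108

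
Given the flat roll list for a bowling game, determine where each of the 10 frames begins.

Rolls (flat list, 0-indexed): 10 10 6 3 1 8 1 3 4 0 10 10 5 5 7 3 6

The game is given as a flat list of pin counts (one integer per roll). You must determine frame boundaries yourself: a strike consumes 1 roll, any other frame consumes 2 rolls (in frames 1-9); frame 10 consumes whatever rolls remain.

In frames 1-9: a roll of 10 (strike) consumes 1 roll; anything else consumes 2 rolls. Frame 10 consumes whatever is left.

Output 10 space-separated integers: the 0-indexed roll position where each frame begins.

Frame 1 starts at roll index 0: roll=10 (strike), consumes 1 roll
Frame 2 starts at roll index 1: roll=10 (strike), consumes 1 roll
Frame 3 starts at roll index 2: rolls=6,3 (sum=9), consumes 2 rolls
Frame 4 starts at roll index 4: rolls=1,8 (sum=9), consumes 2 rolls
Frame 5 starts at roll index 6: rolls=1,3 (sum=4), consumes 2 rolls
Frame 6 starts at roll index 8: rolls=4,0 (sum=4), consumes 2 rolls
Frame 7 starts at roll index 10: roll=10 (strike), consumes 1 roll
Frame 8 starts at roll index 11: roll=10 (strike), consumes 1 roll
Frame 9 starts at roll index 12: rolls=5,5 (sum=10), consumes 2 rolls
Frame 10 starts at roll index 14: 3 remaining rolls

Answer: 0 1 2 4 6 8 10 11 12 14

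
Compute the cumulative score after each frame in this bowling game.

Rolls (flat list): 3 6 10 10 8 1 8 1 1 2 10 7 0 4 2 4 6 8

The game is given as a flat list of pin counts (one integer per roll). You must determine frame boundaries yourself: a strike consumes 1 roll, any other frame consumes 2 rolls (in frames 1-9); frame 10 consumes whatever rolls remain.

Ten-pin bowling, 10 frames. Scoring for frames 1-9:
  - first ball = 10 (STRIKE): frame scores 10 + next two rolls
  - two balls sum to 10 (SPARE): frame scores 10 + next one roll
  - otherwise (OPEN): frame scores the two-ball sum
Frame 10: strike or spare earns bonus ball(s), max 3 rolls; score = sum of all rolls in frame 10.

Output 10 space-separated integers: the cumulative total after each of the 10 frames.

Frame 1: OPEN (3+6=9). Cumulative: 9
Frame 2: STRIKE. 10 + next two rolls (10+8) = 28. Cumulative: 37
Frame 3: STRIKE. 10 + next two rolls (8+1) = 19. Cumulative: 56
Frame 4: OPEN (8+1=9). Cumulative: 65
Frame 5: OPEN (8+1=9). Cumulative: 74
Frame 6: OPEN (1+2=3). Cumulative: 77
Frame 7: STRIKE. 10 + next two rolls (7+0) = 17. Cumulative: 94
Frame 8: OPEN (7+0=7). Cumulative: 101
Frame 9: OPEN (4+2=6). Cumulative: 107
Frame 10: SPARE. Sum of all frame-10 rolls (4+6+8) = 18. Cumulative: 125

Answer: 9 37 56 65 74 77 94 101 107 125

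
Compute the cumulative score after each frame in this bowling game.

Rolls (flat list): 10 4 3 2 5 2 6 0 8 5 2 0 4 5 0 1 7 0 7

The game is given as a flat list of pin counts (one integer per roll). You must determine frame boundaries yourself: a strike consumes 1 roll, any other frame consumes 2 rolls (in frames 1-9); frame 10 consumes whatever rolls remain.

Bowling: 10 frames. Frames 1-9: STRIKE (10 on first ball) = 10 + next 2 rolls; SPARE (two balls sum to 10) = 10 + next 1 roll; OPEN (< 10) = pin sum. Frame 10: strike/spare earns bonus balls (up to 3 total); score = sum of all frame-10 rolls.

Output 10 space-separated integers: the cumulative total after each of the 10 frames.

Answer: 17 24 31 39 47 54 58 63 71 78

Derivation:
Frame 1: STRIKE. 10 + next two rolls (4+3) = 17. Cumulative: 17
Frame 2: OPEN (4+3=7). Cumulative: 24
Frame 3: OPEN (2+5=7). Cumulative: 31
Frame 4: OPEN (2+6=8). Cumulative: 39
Frame 5: OPEN (0+8=8). Cumulative: 47
Frame 6: OPEN (5+2=7). Cumulative: 54
Frame 7: OPEN (0+4=4). Cumulative: 58
Frame 8: OPEN (5+0=5). Cumulative: 63
Frame 9: OPEN (1+7=8). Cumulative: 71
Frame 10: OPEN. Sum of all frame-10 rolls (0+7) = 7. Cumulative: 78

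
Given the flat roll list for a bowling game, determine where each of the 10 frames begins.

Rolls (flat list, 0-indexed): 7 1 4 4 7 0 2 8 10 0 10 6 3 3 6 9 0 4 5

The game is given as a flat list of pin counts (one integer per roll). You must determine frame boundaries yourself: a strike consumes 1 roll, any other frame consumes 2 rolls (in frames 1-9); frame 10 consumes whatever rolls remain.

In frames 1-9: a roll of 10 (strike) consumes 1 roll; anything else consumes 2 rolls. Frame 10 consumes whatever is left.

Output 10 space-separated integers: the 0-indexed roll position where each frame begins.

Answer: 0 2 4 6 8 9 11 13 15 17

Derivation:
Frame 1 starts at roll index 0: rolls=7,1 (sum=8), consumes 2 rolls
Frame 2 starts at roll index 2: rolls=4,4 (sum=8), consumes 2 rolls
Frame 3 starts at roll index 4: rolls=7,0 (sum=7), consumes 2 rolls
Frame 4 starts at roll index 6: rolls=2,8 (sum=10), consumes 2 rolls
Frame 5 starts at roll index 8: roll=10 (strike), consumes 1 roll
Frame 6 starts at roll index 9: rolls=0,10 (sum=10), consumes 2 rolls
Frame 7 starts at roll index 11: rolls=6,3 (sum=9), consumes 2 rolls
Frame 8 starts at roll index 13: rolls=3,6 (sum=9), consumes 2 rolls
Frame 9 starts at roll index 15: rolls=9,0 (sum=9), consumes 2 rolls
Frame 10 starts at roll index 17: 2 remaining rolls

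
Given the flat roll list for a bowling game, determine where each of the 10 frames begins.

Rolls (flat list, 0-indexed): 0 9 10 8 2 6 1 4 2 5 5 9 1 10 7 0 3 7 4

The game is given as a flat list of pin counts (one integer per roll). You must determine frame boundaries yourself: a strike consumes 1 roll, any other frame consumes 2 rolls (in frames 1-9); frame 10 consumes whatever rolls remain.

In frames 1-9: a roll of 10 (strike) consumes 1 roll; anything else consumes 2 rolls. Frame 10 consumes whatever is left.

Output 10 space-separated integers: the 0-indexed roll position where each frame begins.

Frame 1 starts at roll index 0: rolls=0,9 (sum=9), consumes 2 rolls
Frame 2 starts at roll index 2: roll=10 (strike), consumes 1 roll
Frame 3 starts at roll index 3: rolls=8,2 (sum=10), consumes 2 rolls
Frame 4 starts at roll index 5: rolls=6,1 (sum=7), consumes 2 rolls
Frame 5 starts at roll index 7: rolls=4,2 (sum=6), consumes 2 rolls
Frame 6 starts at roll index 9: rolls=5,5 (sum=10), consumes 2 rolls
Frame 7 starts at roll index 11: rolls=9,1 (sum=10), consumes 2 rolls
Frame 8 starts at roll index 13: roll=10 (strike), consumes 1 roll
Frame 9 starts at roll index 14: rolls=7,0 (sum=7), consumes 2 rolls
Frame 10 starts at roll index 16: 3 remaining rolls

Answer: 0 2 3 5 7 9 11 13 14 16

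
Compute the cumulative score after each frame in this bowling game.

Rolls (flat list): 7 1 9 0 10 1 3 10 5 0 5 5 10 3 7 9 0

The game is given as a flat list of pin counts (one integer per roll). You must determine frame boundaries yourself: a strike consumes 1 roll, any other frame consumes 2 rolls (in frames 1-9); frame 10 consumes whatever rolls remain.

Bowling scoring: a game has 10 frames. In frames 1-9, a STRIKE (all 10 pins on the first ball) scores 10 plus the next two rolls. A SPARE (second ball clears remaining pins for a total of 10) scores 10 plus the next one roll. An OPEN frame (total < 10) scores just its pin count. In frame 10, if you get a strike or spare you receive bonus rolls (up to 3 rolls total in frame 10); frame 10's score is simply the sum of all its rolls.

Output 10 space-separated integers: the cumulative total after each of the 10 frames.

Frame 1: OPEN (7+1=8). Cumulative: 8
Frame 2: OPEN (9+0=9). Cumulative: 17
Frame 3: STRIKE. 10 + next two rolls (1+3) = 14. Cumulative: 31
Frame 4: OPEN (1+3=4). Cumulative: 35
Frame 5: STRIKE. 10 + next two rolls (5+0) = 15. Cumulative: 50
Frame 6: OPEN (5+0=5). Cumulative: 55
Frame 7: SPARE (5+5=10). 10 + next roll (10) = 20. Cumulative: 75
Frame 8: STRIKE. 10 + next two rolls (3+7) = 20. Cumulative: 95
Frame 9: SPARE (3+7=10). 10 + next roll (9) = 19. Cumulative: 114
Frame 10: OPEN. Sum of all frame-10 rolls (9+0) = 9. Cumulative: 123

Answer: 8 17 31 35 50 55 75 95 114 123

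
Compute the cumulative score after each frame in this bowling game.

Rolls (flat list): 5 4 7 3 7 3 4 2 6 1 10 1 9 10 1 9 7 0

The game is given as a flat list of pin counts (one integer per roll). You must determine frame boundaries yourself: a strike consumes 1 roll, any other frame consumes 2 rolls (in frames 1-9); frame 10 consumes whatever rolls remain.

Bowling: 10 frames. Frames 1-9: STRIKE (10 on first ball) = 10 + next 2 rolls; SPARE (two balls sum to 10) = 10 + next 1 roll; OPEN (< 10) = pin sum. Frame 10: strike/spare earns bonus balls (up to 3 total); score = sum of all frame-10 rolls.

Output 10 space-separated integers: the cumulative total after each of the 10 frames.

Frame 1: OPEN (5+4=9). Cumulative: 9
Frame 2: SPARE (7+3=10). 10 + next roll (7) = 17. Cumulative: 26
Frame 3: SPARE (7+3=10). 10 + next roll (4) = 14. Cumulative: 40
Frame 4: OPEN (4+2=6). Cumulative: 46
Frame 5: OPEN (6+1=7). Cumulative: 53
Frame 6: STRIKE. 10 + next two rolls (1+9) = 20. Cumulative: 73
Frame 7: SPARE (1+9=10). 10 + next roll (10) = 20. Cumulative: 93
Frame 8: STRIKE. 10 + next two rolls (1+9) = 20. Cumulative: 113
Frame 9: SPARE (1+9=10). 10 + next roll (7) = 17. Cumulative: 130
Frame 10: OPEN. Sum of all frame-10 rolls (7+0) = 7. Cumulative: 137

Answer: 9 26 40 46 53 73 93 113 130 137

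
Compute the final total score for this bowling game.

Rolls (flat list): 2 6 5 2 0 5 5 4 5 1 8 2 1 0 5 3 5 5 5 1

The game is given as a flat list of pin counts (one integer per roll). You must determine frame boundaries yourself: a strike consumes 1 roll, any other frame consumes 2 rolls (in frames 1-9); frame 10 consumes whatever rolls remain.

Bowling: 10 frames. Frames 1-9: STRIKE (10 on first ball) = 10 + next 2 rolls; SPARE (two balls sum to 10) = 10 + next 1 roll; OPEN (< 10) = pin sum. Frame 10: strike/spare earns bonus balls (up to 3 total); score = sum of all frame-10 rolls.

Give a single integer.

Frame 1: OPEN (2+6=8). Cumulative: 8
Frame 2: OPEN (5+2=7). Cumulative: 15
Frame 3: OPEN (0+5=5). Cumulative: 20
Frame 4: OPEN (5+4=9). Cumulative: 29
Frame 5: OPEN (5+1=6). Cumulative: 35
Frame 6: SPARE (8+2=10). 10 + next roll (1) = 11. Cumulative: 46
Frame 7: OPEN (1+0=1). Cumulative: 47
Frame 8: OPEN (5+3=8). Cumulative: 55
Frame 9: SPARE (5+5=10). 10 + next roll (5) = 15. Cumulative: 70
Frame 10: OPEN. Sum of all frame-10 rolls (5+1) = 6. Cumulative: 76

Answer: 76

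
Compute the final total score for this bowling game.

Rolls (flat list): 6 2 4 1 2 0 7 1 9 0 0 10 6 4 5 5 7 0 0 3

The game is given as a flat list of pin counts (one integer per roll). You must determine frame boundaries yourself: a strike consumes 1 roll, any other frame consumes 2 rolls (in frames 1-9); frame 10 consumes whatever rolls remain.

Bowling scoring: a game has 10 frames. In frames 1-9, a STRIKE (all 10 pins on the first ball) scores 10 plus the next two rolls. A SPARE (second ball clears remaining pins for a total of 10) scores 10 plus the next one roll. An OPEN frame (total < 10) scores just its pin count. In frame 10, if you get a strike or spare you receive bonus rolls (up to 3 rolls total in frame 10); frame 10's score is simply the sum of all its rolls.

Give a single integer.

Frame 1: OPEN (6+2=8). Cumulative: 8
Frame 2: OPEN (4+1=5). Cumulative: 13
Frame 3: OPEN (2+0=2). Cumulative: 15
Frame 4: OPEN (7+1=8). Cumulative: 23
Frame 5: OPEN (9+0=9). Cumulative: 32
Frame 6: SPARE (0+10=10). 10 + next roll (6) = 16. Cumulative: 48
Frame 7: SPARE (6+4=10). 10 + next roll (5) = 15. Cumulative: 63
Frame 8: SPARE (5+5=10). 10 + next roll (7) = 17. Cumulative: 80
Frame 9: OPEN (7+0=7). Cumulative: 87
Frame 10: OPEN. Sum of all frame-10 rolls (0+3) = 3. Cumulative: 90

Answer: 90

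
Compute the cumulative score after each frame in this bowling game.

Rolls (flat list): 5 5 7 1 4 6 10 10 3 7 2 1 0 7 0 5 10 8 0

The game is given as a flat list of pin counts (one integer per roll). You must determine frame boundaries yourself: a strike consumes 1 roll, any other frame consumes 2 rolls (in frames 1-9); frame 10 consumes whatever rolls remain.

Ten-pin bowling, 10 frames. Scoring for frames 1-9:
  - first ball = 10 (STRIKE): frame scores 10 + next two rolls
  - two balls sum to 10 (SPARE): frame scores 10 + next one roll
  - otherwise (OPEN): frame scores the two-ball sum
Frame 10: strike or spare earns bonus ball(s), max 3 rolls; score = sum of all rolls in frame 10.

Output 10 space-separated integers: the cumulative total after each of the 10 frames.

Answer: 17 25 45 68 88 100 103 110 115 133

Derivation:
Frame 1: SPARE (5+5=10). 10 + next roll (7) = 17. Cumulative: 17
Frame 2: OPEN (7+1=8). Cumulative: 25
Frame 3: SPARE (4+6=10). 10 + next roll (10) = 20. Cumulative: 45
Frame 4: STRIKE. 10 + next two rolls (10+3) = 23. Cumulative: 68
Frame 5: STRIKE. 10 + next two rolls (3+7) = 20. Cumulative: 88
Frame 6: SPARE (3+7=10). 10 + next roll (2) = 12. Cumulative: 100
Frame 7: OPEN (2+1=3). Cumulative: 103
Frame 8: OPEN (0+7=7). Cumulative: 110
Frame 9: OPEN (0+5=5). Cumulative: 115
Frame 10: STRIKE. Sum of all frame-10 rolls (10+8+0) = 18. Cumulative: 133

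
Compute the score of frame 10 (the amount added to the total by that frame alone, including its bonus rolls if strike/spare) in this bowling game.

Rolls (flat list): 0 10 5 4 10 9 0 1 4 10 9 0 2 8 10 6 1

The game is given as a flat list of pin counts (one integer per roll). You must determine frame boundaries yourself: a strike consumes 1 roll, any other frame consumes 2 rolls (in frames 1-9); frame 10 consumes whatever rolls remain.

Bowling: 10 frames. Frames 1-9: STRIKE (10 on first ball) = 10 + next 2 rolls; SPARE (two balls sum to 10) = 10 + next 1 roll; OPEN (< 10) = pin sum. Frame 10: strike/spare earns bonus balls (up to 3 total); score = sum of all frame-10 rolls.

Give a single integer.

Frame 1: SPARE (0+10=10). 10 + next roll (5) = 15. Cumulative: 15
Frame 2: OPEN (5+4=9). Cumulative: 24
Frame 3: STRIKE. 10 + next two rolls (9+0) = 19. Cumulative: 43
Frame 4: OPEN (9+0=9). Cumulative: 52
Frame 5: OPEN (1+4=5). Cumulative: 57
Frame 6: STRIKE. 10 + next two rolls (9+0) = 19. Cumulative: 76
Frame 7: OPEN (9+0=9). Cumulative: 85
Frame 8: SPARE (2+8=10). 10 + next roll (10) = 20. Cumulative: 105
Frame 9: STRIKE. 10 + next two rolls (6+1) = 17. Cumulative: 122
Frame 10: OPEN. Sum of all frame-10 rolls (6+1) = 7. Cumulative: 129

Answer: 7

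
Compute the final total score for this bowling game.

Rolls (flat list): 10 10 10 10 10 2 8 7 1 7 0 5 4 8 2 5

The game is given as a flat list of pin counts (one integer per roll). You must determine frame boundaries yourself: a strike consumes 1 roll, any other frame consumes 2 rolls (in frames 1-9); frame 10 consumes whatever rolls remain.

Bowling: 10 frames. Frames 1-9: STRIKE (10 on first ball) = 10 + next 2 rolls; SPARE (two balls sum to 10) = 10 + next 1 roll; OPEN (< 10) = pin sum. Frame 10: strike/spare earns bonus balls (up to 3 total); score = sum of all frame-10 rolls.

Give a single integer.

Answer: 188

Derivation:
Frame 1: STRIKE. 10 + next two rolls (10+10) = 30. Cumulative: 30
Frame 2: STRIKE. 10 + next two rolls (10+10) = 30. Cumulative: 60
Frame 3: STRIKE. 10 + next two rolls (10+10) = 30. Cumulative: 90
Frame 4: STRIKE. 10 + next two rolls (10+2) = 22. Cumulative: 112
Frame 5: STRIKE. 10 + next two rolls (2+8) = 20. Cumulative: 132
Frame 6: SPARE (2+8=10). 10 + next roll (7) = 17. Cumulative: 149
Frame 7: OPEN (7+1=8). Cumulative: 157
Frame 8: OPEN (7+0=7). Cumulative: 164
Frame 9: OPEN (5+4=9). Cumulative: 173
Frame 10: SPARE. Sum of all frame-10 rolls (8+2+5) = 15. Cumulative: 188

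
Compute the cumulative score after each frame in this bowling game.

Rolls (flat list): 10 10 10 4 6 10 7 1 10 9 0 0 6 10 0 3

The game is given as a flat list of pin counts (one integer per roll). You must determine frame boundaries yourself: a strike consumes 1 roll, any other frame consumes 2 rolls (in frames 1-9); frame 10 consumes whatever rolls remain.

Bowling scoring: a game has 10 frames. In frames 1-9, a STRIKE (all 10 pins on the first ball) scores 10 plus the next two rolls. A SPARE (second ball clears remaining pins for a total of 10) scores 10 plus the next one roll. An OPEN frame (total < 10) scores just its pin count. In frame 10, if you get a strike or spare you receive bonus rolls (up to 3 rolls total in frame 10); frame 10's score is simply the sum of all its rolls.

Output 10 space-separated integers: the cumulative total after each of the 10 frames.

Answer: 30 54 74 94 112 120 139 148 154 167

Derivation:
Frame 1: STRIKE. 10 + next two rolls (10+10) = 30. Cumulative: 30
Frame 2: STRIKE. 10 + next two rolls (10+4) = 24. Cumulative: 54
Frame 3: STRIKE. 10 + next two rolls (4+6) = 20. Cumulative: 74
Frame 4: SPARE (4+6=10). 10 + next roll (10) = 20. Cumulative: 94
Frame 5: STRIKE. 10 + next two rolls (7+1) = 18. Cumulative: 112
Frame 6: OPEN (7+1=8). Cumulative: 120
Frame 7: STRIKE. 10 + next two rolls (9+0) = 19. Cumulative: 139
Frame 8: OPEN (9+0=9). Cumulative: 148
Frame 9: OPEN (0+6=6). Cumulative: 154
Frame 10: STRIKE. Sum of all frame-10 rolls (10+0+3) = 13. Cumulative: 167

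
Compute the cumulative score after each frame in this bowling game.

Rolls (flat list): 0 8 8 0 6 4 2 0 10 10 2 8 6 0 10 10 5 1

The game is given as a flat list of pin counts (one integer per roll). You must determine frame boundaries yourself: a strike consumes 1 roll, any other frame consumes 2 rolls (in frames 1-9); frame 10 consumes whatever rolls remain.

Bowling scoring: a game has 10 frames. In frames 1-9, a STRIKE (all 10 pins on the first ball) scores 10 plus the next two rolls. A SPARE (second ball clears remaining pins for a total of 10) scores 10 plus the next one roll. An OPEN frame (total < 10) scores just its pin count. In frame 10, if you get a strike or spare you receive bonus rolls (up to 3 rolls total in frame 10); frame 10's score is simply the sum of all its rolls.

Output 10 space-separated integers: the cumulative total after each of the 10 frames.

Frame 1: OPEN (0+8=8). Cumulative: 8
Frame 2: OPEN (8+0=8). Cumulative: 16
Frame 3: SPARE (6+4=10). 10 + next roll (2) = 12. Cumulative: 28
Frame 4: OPEN (2+0=2). Cumulative: 30
Frame 5: STRIKE. 10 + next two rolls (10+2) = 22. Cumulative: 52
Frame 6: STRIKE. 10 + next two rolls (2+8) = 20. Cumulative: 72
Frame 7: SPARE (2+8=10). 10 + next roll (6) = 16. Cumulative: 88
Frame 8: OPEN (6+0=6). Cumulative: 94
Frame 9: STRIKE. 10 + next two rolls (10+5) = 25. Cumulative: 119
Frame 10: STRIKE. Sum of all frame-10 rolls (10+5+1) = 16. Cumulative: 135

Answer: 8 16 28 30 52 72 88 94 119 135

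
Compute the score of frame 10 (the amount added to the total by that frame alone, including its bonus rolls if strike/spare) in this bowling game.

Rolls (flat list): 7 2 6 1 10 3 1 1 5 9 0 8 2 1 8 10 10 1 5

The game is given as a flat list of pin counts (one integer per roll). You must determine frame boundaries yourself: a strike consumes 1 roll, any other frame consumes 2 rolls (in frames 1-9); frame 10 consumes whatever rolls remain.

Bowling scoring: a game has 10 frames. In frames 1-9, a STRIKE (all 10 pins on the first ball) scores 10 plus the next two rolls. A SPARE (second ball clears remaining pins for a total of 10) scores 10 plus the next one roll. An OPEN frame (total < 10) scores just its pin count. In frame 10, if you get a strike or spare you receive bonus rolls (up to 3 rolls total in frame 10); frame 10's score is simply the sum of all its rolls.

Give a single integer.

Frame 1: OPEN (7+2=9). Cumulative: 9
Frame 2: OPEN (6+1=7). Cumulative: 16
Frame 3: STRIKE. 10 + next two rolls (3+1) = 14. Cumulative: 30
Frame 4: OPEN (3+1=4). Cumulative: 34
Frame 5: OPEN (1+5=6). Cumulative: 40
Frame 6: OPEN (9+0=9). Cumulative: 49
Frame 7: SPARE (8+2=10). 10 + next roll (1) = 11. Cumulative: 60
Frame 8: OPEN (1+8=9). Cumulative: 69
Frame 9: STRIKE. 10 + next two rolls (10+1) = 21. Cumulative: 90
Frame 10: STRIKE. Sum of all frame-10 rolls (10+1+5) = 16. Cumulative: 106

Answer: 16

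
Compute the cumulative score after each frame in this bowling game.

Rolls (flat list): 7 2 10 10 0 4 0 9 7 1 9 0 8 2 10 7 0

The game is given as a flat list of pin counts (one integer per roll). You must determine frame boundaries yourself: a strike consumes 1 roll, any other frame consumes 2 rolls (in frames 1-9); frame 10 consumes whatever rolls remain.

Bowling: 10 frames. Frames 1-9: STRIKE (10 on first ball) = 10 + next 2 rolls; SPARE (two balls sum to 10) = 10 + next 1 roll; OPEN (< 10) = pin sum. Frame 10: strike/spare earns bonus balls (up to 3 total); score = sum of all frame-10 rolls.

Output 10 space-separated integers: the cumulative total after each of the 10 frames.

Frame 1: OPEN (7+2=9). Cumulative: 9
Frame 2: STRIKE. 10 + next two rolls (10+0) = 20. Cumulative: 29
Frame 3: STRIKE. 10 + next two rolls (0+4) = 14. Cumulative: 43
Frame 4: OPEN (0+4=4). Cumulative: 47
Frame 5: OPEN (0+9=9). Cumulative: 56
Frame 6: OPEN (7+1=8). Cumulative: 64
Frame 7: OPEN (9+0=9). Cumulative: 73
Frame 8: SPARE (8+2=10). 10 + next roll (10) = 20. Cumulative: 93
Frame 9: STRIKE. 10 + next two rolls (7+0) = 17. Cumulative: 110
Frame 10: OPEN. Sum of all frame-10 rolls (7+0) = 7. Cumulative: 117

Answer: 9 29 43 47 56 64 73 93 110 117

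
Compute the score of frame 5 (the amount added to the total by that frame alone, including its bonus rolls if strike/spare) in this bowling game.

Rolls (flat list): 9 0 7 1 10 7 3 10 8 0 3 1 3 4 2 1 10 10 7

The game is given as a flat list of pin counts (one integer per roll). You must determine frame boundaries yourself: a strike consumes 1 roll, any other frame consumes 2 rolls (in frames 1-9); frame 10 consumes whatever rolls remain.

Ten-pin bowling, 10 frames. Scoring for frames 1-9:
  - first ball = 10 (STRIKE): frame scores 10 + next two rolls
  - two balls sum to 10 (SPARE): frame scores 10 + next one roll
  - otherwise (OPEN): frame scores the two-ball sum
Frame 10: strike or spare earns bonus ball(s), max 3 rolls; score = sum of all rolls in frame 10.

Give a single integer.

Frame 1: OPEN (9+0=9). Cumulative: 9
Frame 2: OPEN (7+1=8). Cumulative: 17
Frame 3: STRIKE. 10 + next two rolls (7+3) = 20. Cumulative: 37
Frame 4: SPARE (7+3=10). 10 + next roll (10) = 20. Cumulative: 57
Frame 5: STRIKE. 10 + next two rolls (8+0) = 18. Cumulative: 75
Frame 6: OPEN (8+0=8). Cumulative: 83
Frame 7: OPEN (3+1=4). Cumulative: 87

Answer: 18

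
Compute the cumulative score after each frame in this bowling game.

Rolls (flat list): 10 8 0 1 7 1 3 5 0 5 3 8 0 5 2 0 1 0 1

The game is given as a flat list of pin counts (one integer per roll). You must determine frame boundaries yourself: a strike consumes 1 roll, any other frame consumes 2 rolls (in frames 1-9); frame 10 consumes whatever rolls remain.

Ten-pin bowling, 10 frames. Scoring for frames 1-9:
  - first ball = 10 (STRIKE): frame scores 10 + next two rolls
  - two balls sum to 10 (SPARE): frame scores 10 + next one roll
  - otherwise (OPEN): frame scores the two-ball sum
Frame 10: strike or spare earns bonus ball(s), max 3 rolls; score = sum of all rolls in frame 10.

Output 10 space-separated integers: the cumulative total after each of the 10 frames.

Frame 1: STRIKE. 10 + next two rolls (8+0) = 18. Cumulative: 18
Frame 2: OPEN (8+0=8). Cumulative: 26
Frame 3: OPEN (1+7=8). Cumulative: 34
Frame 4: OPEN (1+3=4). Cumulative: 38
Frame 5: OPEN (5+0=5). Cumulative: 43
Frame 6: OPEN (5+3=8). Cumulative: 51
Frame 7: OPEN (8+0=8). Cumulative: 59
Frame 8: OPEN (5+2=7). Cumulative: 66
Frame 9: OPEN (0+1=1). Cumulative: 67
Frame 10: OPEN. Sum of all frame-10 rolls (0+1) = 1. Cumulative: 68

Answer: 18 26 34 38 43 51 59 66 67 68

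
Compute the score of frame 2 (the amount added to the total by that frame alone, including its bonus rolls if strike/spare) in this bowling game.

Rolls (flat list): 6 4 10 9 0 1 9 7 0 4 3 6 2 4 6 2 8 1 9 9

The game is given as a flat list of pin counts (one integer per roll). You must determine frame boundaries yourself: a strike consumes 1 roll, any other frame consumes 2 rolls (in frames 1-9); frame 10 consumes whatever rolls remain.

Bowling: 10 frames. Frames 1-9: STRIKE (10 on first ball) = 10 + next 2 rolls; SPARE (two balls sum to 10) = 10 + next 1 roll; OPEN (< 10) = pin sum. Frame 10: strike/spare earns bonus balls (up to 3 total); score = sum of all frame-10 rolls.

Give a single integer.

Answer: 19

Derivation:
Frame 1: SPARE (6+4=10). 10 + next roll (10) = 20. Cumulative: 20
Frame 2: STRIKE. 10 + next two rolls (9+0) = 19. Cumulative: 39
Frame 3: OPEN (9+0=9). Cumulative: 48
Frame 4: SPARE (1+9=10). 10 + next roll (7) = 17. Cumulative: 65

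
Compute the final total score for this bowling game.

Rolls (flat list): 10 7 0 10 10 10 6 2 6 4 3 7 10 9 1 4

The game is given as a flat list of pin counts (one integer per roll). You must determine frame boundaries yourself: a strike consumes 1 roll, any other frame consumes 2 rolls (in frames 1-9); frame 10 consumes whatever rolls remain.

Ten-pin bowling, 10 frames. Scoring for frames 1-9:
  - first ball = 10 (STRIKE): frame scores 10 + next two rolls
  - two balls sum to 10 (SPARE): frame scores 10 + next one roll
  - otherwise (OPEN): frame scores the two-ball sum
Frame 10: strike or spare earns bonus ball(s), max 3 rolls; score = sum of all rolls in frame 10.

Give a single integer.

Frame 1: STRIKE. 10 + next two rolls (7+0) = 17. Cumulative: 17
Frame 2: OPEN (7+0=7). Cumulative: 24
Frame 3: STRIKE. 10 + next two rolls (10+10) = 30. Cumulative: 54
Frame 4: STRIKE. 10 + next two rolls (10+6) = 26. Cumulative: 80
Frame 5: STRIKE. 10 + next two rolls (6+2) = 18. Cumulative: 98
Frame 6: OPEN (6+2=8). Cumulative: 106
Frame 7: SPARE (6+4=10). 10 + next roll (3) = 13. Cumulative: 119
Frame 8: SPARE (3+7=10). 10 + next roll (10) = 20. Cumulative: 139
Frame 9: STRIKE. 10 + next two rolls (9+1) = 20. Cumulative: 159
Frame 10: SPARE. Sum of all frame-10 rolls (9+1+4) = 14. Cumulative: 173

Answer: 173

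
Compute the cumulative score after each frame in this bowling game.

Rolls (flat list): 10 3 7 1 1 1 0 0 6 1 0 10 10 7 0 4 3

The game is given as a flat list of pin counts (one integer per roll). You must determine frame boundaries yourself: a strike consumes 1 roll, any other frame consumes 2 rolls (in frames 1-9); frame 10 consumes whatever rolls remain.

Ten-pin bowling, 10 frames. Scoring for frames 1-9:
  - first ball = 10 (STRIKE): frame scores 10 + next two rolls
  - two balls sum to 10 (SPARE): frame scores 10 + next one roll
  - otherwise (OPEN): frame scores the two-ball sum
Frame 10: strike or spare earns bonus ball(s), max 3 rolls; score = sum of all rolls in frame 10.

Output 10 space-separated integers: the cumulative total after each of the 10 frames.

Frame 1: STRIKE. 10 + next two rolls (3+7) = 20. Cumulative: 20
Frame 2: SPARE (3+7=10). 10 + next roll (1) = 11. Cumulative: 31
Frame 3: OPEN (1+1=2). Cumulative: 33
Frame 4: OPEN (1+0=1). Cumulative: 34
Frame 5: OPEN (0+6=6). Cumulative: 40
Frame 6: OPEN (1+0=1). Cumulative: 41
Frame 7: STRIKE. 10 + next two rolls (10+7) = 27. Cumulative: 68
Frame 8: STRIKE. 10 + next two rolls (7+0) = 17. Cumulative: 85
Frame 9: OPEN (7+0=7). Cumulative: 92
Frame 10: OPEN. Sum of all frame-10 rolls (4+3) = 7. Cumulative: 99

Answer: 20 31 33 34 40 41 68 85 92 99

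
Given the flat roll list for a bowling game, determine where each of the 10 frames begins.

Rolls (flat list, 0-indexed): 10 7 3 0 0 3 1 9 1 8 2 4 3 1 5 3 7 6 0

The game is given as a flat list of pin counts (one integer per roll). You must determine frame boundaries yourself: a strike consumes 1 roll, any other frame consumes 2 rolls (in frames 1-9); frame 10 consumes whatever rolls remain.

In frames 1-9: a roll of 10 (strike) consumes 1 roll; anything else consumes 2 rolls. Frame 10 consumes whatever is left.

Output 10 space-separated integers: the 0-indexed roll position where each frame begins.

Frame 1 starts at roll index 0: roll=10 (strike), consumes 1 roll
Frame 2 starts at roll index 1: rolls=7,3 (sum=10), consumes 2 rolls
Frame 3 starts at roll index 3: rolls=0,0 (sum=0), consumes 2 rolls
Frame 4 starts at roll index 5: rolls=3,1 (sum=4), consumes 2 rolls
Frame 5 starts at roll index 7: rolls=9,1 (sum=10), consumes 2 rolls
Frame 6 starts at roll index 9: rolls=8,2 (sum=10), consumes 2 rolls
Frame 7 starts at roll index 11: rolls=4,3 (sum=7), consumes 2 rolls
Frame 8 starts at roll index 13: rolls=1,5 (sum=6), consumes 2 rolls
Frame 9 starts at roll index 15: rolls=3,7 (sum=10), consumes 2 rolls
Frame 10 starts at roll index 17: 2 remaining rolls

Answer: 0 1 3 5 7 9 11 13 15 17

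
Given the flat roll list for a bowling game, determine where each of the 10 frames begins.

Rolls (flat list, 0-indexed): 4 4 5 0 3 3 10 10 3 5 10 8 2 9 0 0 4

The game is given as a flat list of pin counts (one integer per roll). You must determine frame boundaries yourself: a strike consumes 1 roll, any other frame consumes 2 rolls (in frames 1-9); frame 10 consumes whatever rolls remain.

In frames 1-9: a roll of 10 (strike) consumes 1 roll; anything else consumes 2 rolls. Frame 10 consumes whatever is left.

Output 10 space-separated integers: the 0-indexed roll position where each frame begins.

Frame 1 starts at roll index 0: rolls=4,4 (sum=8), consumes 2 rolls
Frame 2 starts at roll index 2: rolls=5,0 (sum=5), consumes 2 rolls
Frame 3 starts at roll index 4: rolls=3,3 (sum=6), consumes 2 rolls
Frame 4 starts at roll index 6: roll=10 (strike), consumes 1 roll
Frame 5 starts at roll index 7: roll=10 (strike), consumes 1 roll
Frame 6 starts at roll index 8: rolls=3,5 (sum=8), consumes 2 rolls
Frame 7 starts at roll index 10: roll=10 (strike), consumes 1 roll
Frame 8 starts at roll index 11: rolls=8,2 (sum=10), consumes 2 rolls
Frame 9 starts at roll index 13: rolls=9,0 (sum=9), consumes 2 rolls
Frame 10 starts at roll index 15: 2 remaining rolls

Answer: 0 2 4 6 7 8 10 11 13 15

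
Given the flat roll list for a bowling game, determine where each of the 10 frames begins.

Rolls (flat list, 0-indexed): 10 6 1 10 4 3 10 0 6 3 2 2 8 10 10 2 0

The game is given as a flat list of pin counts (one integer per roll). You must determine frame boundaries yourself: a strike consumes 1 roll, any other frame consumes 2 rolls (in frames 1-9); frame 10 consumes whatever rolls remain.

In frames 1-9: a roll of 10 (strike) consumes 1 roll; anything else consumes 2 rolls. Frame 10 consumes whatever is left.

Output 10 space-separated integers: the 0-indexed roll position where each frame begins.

Answer: 0 1 3 4 6 7 9 11 13 14

Derivation:
Frame 1 starts at roll index 0: roll=10 (strike), consumes 1 roll
Frame 2 starts at roll index 1: rolls=6,1 (sum=7), consumes 2 rolls
Frame 3 starts at roll index 3: roll=10 (strike), consumes 1 roll
Frame 4 starts at roll index 4: rolls=4,3 (sum=7), consumes 2 rolls
Frame 5 starts at roll index 6: roll=10 (strike), consumes 1 roll
Frame 6 starts at roll index 7: rolls=0,6 (sum=6), consumes 2 rolls
Frame 7 starts at roll index 9: rolls=3,2 (sum=5), consumes 2 rolls
Frame 8 starts at roll index 11: rolls=2,8 (sum=10), consumes 2 rolls
Frame 9 starts at roll index 13: roll=10 (strike), consumes 1 roll
Frame 10 starts at roll index 14: 3 remaining rolls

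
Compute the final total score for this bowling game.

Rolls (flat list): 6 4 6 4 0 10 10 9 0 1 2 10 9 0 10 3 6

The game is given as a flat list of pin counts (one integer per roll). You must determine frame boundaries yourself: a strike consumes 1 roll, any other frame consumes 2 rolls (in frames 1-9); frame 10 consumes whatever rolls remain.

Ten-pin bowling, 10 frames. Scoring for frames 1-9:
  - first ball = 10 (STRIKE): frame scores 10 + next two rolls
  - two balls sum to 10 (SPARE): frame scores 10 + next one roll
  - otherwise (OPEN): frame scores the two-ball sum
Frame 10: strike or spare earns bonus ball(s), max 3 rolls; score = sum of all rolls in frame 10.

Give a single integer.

Answer: 133

Derivation:
Frame 1: SPARE (6+4=10). 10 + next roll (6) = 16. Cumulative: 16
Frame 2: SPARE (6+4=10). 10 + next roll (0) = 10. Cumulative: 26
Frame 3: SPARE (0+10=10). 10 + next roll (10) = 20. Cumulative: 46
Frame 4: STRIKE. 10 + next two rolls (9+0) = 19. Cumulative: 65
Frame 5: OPEN (9+0=9). Cumulative: 74
Frame 6: OPEN (1+2=3). Cumulative: 77
Frame 7: STRIKE. 10 + next two rolls (9+0) = 19. Cumulative: 96
Frame 8: OPEN (9+0=9). Cumulative: 105
Frame 9: STRIKE. 10 + next two rolls (3+6) = 19. Cumulative: 124
Frame 10: OPEN. Sum of all frame-10 rolls (3+6) = 9. Cumulative: 133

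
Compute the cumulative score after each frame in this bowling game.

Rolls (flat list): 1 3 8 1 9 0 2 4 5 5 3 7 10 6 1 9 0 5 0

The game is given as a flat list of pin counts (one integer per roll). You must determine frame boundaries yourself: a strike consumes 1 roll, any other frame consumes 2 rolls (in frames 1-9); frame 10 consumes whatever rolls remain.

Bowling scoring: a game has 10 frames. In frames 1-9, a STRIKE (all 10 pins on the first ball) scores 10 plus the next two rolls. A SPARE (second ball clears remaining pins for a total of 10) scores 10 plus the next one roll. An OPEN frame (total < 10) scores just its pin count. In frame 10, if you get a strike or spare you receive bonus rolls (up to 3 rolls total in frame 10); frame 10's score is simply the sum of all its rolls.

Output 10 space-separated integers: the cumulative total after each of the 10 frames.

Answer: 4 13 22 28 41 61 78 85 94 99

Derivation:
Frame 1: OPEN (1+3=4). Cumulative: 4
Frame 2: OPEN (8+1=9). Cumulative: 13
Frame 3: OPEN (9+0=9). Cumulative: 22
Frame 4: OPEN (2+4=6). Cumulative: 28
Frame 5: SPARE (5+5=10). 10 + next roll (3) = 13. Cumulative: 41
Frame 6: SPARE (3+7=10). 10 + next roll (10) = 20. Cumulative: 61
Frame 7: STRIKE. 10 + next two rolls (6+1) = 17. Cumulative: 78
Frame 8: OPEN (6+1=7). Cumulative: 85
Frame 9: OPEN (9+0=9). Cumulative: 94
Frame 10: OPEN. Sum of all frame-10 rolls (5+0) = 5. Cumulative: 99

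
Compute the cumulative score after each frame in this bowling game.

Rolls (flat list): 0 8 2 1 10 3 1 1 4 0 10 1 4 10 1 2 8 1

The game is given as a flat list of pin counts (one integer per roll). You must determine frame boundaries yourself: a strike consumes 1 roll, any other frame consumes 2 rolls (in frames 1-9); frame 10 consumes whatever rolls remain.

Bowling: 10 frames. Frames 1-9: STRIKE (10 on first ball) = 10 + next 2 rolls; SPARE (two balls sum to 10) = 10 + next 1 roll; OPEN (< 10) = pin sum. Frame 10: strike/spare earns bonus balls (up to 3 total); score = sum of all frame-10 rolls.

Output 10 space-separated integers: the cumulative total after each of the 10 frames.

Answer: 8 11 25 29 34 45 50 63 66 75

Derivation:
Frame 1: OPEN (0+8=8). Cumulative: 8
Frame 2: OPEN (2+1=3). Cumulative: 11
Frame 3: STRIKE. 10 + next two rolls (3+1) = 14. Cumulative: 25
Frame 4: OPEN (3+1=4). Cumulative: 29
Frame 5: OPEN (1+4=5). Cumulative: 34
Frame 6: SPARE (0+10=10). 10 + next roll (1) = 11. Cumulative: 45
Frame 7: OPEN (1+4=5). Cumulative: 50
Frame 8: STRIKE. 10 + next two rolls (1+2) = 13. Cumulative: 63
Frame 9: OPEN (1+2=3). Cumulative: 66
Frame 10: OPEN. Sum of all frame-10 rolls (8+1) = 9. Cumulative: 75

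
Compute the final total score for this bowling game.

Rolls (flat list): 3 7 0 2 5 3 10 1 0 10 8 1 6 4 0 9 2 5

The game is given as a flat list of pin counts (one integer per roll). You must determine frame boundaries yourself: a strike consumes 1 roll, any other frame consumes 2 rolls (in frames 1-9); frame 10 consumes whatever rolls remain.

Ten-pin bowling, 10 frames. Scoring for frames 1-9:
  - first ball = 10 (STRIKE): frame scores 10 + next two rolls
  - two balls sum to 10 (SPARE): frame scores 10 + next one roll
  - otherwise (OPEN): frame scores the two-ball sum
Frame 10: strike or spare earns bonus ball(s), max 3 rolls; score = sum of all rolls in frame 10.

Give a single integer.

Frame 1: SPARE (3+7=10). 10 + next roll (0) = 10. Cumulative: 10
Frame 2: OPEN (0+2=2). Cumulative: 12
Frame 3: OPEN (5+3=8). Cumulative: 20
Frame 4: STRIKE. 10 + next two rolls (1+0) = 11. Cumulative: 31
Frame 5: OPEN (1+0=1). Cumulative: 32
Frame 6: STRIKE. 10 + next two rolls (8+1) = 19. Cumulative: 51
Frame 7: OPEN (8+1=9). Cumulative: 60
Frame 8: SPARE (6+4=10). 10 + next roll (0) = 10. Cumulative: 70
Frame 9: OPEN (0+9=9). Cumulative: 79
Frame 10: OPEN. Sum of all frame-10 rolls (2+5) = 7. Cumulative: 86

Answer: 86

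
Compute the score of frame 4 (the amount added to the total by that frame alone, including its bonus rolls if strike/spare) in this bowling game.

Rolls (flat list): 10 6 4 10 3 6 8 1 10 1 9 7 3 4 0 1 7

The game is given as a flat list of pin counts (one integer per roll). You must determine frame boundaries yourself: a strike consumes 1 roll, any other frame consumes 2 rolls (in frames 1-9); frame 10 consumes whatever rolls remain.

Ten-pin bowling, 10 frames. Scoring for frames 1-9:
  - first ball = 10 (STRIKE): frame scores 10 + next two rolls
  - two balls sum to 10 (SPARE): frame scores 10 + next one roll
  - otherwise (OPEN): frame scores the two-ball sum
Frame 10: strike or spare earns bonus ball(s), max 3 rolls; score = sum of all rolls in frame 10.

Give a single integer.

Answer: 9

Derivation:
Frame 1: STRIKE. 10 + next two rolls (6+4) = 20. Cumulative: 20
Frame 2: SPARE (6+4=10). 10 + next roll (10) = 20. Cumulative: 40
Frame 3: STRIKE. 10 + next two rolls (3+6) = 19. Cumulative: 59
Frame 4: OPEN (3+6=9). Cumulative: 68
Frame 5: OPEN (8+1=9). Cumulative: 77
Frame 6: STRIKE. 10 + next two rolls (1+9) = 20. Cumulative: 97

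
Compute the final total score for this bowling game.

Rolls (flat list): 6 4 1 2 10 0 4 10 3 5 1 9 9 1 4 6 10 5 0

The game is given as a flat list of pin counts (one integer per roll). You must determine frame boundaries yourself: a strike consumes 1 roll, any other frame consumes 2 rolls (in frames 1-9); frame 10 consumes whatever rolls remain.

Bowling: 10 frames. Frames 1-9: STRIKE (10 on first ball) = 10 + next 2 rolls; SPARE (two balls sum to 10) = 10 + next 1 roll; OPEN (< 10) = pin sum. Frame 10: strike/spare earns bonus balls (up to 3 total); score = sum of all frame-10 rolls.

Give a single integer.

Frame 1: SPARE (6+4=10). 10 + next roll (1) = 11. Cumulative: 11
Frame 2: OPEN (1+2=3). Cumulative: 14
Frame 3: STRIKE. 10 + next two rolls (0+4) = 14. Cumulative: 28
Frame 4: OPEN (0+4=4). Cumulative: 32
Frame 5: STRIKE. 10 + next two rolls (3+5) = 18. Cumulative: 50
Frame 6: OPEN (3+5=8). Cumulative: 58
Frame 7: SPARE (1+9=10). 10 + next roll (9) = 19. Cumulative: 77
Frame 8: SPARE (9+1=10). 10 + next roll (4) = 14. Cumulative: 91
Frame 9: SPARE (4+6=10). 10 + next roll (10) = 20. Cumulative: 111
Frame 10: STRIKE. Sum of all frame-10 rolls (10+5+0) = 15. Cumulative: 126

Answer: 126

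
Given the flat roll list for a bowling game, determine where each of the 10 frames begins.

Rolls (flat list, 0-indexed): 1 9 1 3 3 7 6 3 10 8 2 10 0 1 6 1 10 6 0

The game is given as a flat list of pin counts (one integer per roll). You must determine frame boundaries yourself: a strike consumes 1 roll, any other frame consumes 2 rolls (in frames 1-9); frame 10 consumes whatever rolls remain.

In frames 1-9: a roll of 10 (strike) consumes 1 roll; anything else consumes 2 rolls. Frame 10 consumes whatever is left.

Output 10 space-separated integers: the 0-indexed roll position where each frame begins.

Answer: 0 2 4 6 8 9 11 12 14 16

Derivation:
Frame 1 starts at roll index 0: rolls=1,9 (sum=10), consumes 2 rolls
Frame 2 starts at roll index 2: rolls=1,3 (sum=4), consumes 2 rolls
Frame 3 starts at roll index 4: rolls=3,7 (sum=10), consumes 2 rolls
Frame 4 starts at roll index 6: rolls=6,3 (sum=9), consumes 2 rolls
Frame 5 starts at roll index 8: roll=10 (strike), consumes 1 roll
Frame 6 starts at roll index 9: rolls=8,2 (sum=10), consumes 2 rolls
Frame 7 starts at roll index 11: roll=10 (strike), consumes 1 roll
Frame 8 starts at roll index 12: rolls=0,1 (sum=1), consumes 2 rolls
Frame 9 starts at roll index 14: rolls=6,1 (sum=7), consumes 2 rolls
Frame 10 starts at roll index 16: 3 remaining rolls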